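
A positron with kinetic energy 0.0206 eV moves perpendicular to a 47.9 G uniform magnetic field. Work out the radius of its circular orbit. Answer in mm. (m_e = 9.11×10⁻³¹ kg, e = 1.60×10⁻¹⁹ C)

r ≈ 0.101 mm

Convert the energy: K = 0.0206 eV = 3.30×10^-21 J.
v = √(2K/m) = √(2·3.30×10^-21/9.11×10^-31) = 8.51×10^4 m/s.
r = mv/(qB) = (9.11×10^-31)(8.51×10^4) / [(1×1.60×10^-19)(4.79×10^-3)] = 1.01×10^-4 m.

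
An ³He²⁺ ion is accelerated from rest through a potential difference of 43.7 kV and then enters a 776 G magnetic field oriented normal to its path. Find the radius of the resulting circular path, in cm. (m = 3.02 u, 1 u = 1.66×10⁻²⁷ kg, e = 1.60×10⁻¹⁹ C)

The kinetic energy gained is K = qV = (2×1.60×10^-19)(4.37×10^4) = 1.40×10^-14 J.
v = √(2K/m) = 2.36×10^6 m/s.
r = mv/(qB) = (5.01×10^-27)(2.36×10^6) / [(2×1.60×10^-19)(0.0776)] = 0.477 m.

r ≈ 47.7 cm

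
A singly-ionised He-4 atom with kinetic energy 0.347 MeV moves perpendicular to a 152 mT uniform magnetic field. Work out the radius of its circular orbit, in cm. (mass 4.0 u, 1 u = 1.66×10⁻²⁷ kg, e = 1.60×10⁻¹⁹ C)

Convert the energy: K = 0.347 MeV = 5.55×10^-14 J.
v = √(2K/m) = √(2·5.55×10^-14/6.64×10^-27) = 4.09×10^6 m/s.
r = mv/(qB) = (6.64×10^-27)(4.09×10^6) / [(1×1.60×10^-19)(0.152)] = 1.12 m.

r ≈ 112 cm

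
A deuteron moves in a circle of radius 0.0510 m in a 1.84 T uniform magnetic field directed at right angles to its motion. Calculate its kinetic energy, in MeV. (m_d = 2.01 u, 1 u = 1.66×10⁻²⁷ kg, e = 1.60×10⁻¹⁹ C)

v = qBr/m = (1×1.60×10^-19)(1.84)(0.0510) / (3.34×10^-27) = 4.50×10^6 m/s.
K = ½mv² = 0.5·(3.34×10^-27)·(4.50×10^6)² = 3.38×10^-14 J = 0.211 MeV.

K ≈ 0.211 MeV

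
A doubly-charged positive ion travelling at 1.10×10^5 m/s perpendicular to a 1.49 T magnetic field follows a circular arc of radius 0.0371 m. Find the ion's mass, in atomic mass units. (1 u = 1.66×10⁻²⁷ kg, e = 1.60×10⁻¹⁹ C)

qvB = mv²/r ⇒ m = qBr/v.
m = (2×1.60×10^-19)(1.49)(0.0371) / (1.10×10^5) = 1.61×10^-25 kg = 96.9 u.

m ≈ 96.9 u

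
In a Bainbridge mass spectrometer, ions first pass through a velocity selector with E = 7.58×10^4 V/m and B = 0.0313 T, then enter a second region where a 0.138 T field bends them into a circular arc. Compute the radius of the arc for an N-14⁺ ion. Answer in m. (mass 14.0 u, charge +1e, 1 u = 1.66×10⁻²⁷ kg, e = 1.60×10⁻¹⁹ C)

r ≈ 2.55 m

The selector passes v = E/B = 7.58×10^4/0.0313 = 2.42×10^6 m/s.
In the deflection region, r = mv/(qB₂) = (2.32×10^-26)(2.42×10^6) / [(1×1.60×10^-19)(0.138)] = 2.55 m.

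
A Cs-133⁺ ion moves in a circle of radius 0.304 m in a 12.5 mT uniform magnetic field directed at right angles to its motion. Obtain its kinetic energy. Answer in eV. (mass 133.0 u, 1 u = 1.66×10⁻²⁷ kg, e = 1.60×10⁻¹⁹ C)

K ≈ 5.23 eV

v = qBr/m = (1×1.60×10^-19)(0.0125)(0.304) / (2.21×10^-25) = 2750 m/s.
K = ½mv² = 0.5·(2.21×10^-25)·(2750)² = 8.37×10^-19 J = 5.23 eV.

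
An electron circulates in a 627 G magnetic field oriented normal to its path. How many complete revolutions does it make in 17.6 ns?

T = 2πm/(qB) = 2π(9.11×10^-31) / [(1×1.60×10^-19)(0.0627)] = 5.7057×10^-10 s.
N = t/T = 1.76×10^-8 / 5.7057×10^-10 ≈ 30.85, so 30 complete revolutions.

N = 30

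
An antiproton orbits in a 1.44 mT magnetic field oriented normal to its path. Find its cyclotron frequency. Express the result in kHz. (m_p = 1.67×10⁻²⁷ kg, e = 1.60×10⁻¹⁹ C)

f ≈ 22.0 kHz

f = qB/(2πm) = (1×1.60×10^-19)(1.44×10^-3) / [2π(1.67×10^-27)] = 2.20×10^4 Hz.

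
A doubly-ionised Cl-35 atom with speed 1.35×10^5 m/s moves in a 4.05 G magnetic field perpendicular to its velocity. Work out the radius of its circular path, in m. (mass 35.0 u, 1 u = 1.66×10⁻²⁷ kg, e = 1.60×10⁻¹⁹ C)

The magnetic force provides the centripetal force: qvB = mv²/r, so r = mv/(qB).
r = (5.81×10^-26 kg)(1.35×10^5 m/s) / [(2×1.60×10^-19 C)(4.05×10^-4 T)] = 60.5 m.

r ≈ 60.5 m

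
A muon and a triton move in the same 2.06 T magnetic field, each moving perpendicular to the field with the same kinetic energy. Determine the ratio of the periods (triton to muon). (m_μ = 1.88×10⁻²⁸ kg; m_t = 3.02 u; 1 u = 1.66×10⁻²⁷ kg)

ratio ≈ 26.7

T = 2πm/(qB) is independent of speed, so T₂/T₁ = (m₂/q₂)/(m₁/q₁).
T_{triton}/T_{muon} = (5.01×10^-27/1e) / (1.88×10^-28/1e) = 26.7.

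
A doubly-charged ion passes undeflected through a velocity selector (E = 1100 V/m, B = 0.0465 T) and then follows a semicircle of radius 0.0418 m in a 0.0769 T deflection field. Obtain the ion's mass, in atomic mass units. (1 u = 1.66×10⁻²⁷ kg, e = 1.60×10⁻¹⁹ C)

m ≈ 26.2 u

v = E/B₁ = 2.37×10^4 m/s.
From r = mv/(qB₂), m = qB₂r/v = (2×1.60×10^-19)(0.0769)(0.0418) / (2.37×10^4) = 4.35×10^-26 kg.
In atomic mass units: m = 4.35×10^-26 / 1.66×10^-27 = 26.2 u.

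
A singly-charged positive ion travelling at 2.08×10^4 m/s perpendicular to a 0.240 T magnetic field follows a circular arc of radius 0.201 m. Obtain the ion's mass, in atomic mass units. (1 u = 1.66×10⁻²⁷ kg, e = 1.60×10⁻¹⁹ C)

qvB = mv²/r ⇒ m = qBr/v.
m = (1×1.60×10^-19)(0.240)(0.201) / (2.08×10^4) = 3.71×10^-25 kg = 224 u.

m ≈ 224 u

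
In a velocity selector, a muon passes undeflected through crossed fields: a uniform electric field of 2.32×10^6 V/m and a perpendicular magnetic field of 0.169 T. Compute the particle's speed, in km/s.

v ≈ 13700 km/s

For zero net force, qE = qvB, so v = E/B.
v = (2.32×10^6) / (0.169) = 1.37×10^7 m/s.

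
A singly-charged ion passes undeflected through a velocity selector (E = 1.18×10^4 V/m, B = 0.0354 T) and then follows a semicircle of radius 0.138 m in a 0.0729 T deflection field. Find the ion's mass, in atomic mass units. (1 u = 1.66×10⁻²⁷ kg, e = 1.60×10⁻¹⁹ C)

m ≈ 2.91 u

v = E/B₁ = 3.33×10^5 m/s.
From r = mv/(qB₂), m = qB₂r/v = (1×1.60×10^-19)(0.0729)(0.138) / (3.33×10^5) = 4.83×10^-27 kg.
In atomic mass units: m = 4.83×10^-27 / 1.66×10^-27 = 2.91 u.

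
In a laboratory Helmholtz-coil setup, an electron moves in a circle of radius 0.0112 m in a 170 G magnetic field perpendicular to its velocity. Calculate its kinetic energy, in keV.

v = qBr/m = (1×1.60×10^-19)(0.0170)(0.0112) / (9.11×10^-31) = 3.34×10^7 m/s.
K = ½mv² = 0.5·(9.11×10^-31)·(3.34×10^7)² = 5.09×10^-16 J = 3.18 keV.

K ≈ 3.18 keV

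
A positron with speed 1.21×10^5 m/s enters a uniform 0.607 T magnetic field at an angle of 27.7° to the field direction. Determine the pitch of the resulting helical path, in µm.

The velocity component along B is v∥ = v cos27.7° = 1.07×10^5 m/s.
The cyclotron period T = 2πm/(qB) = 5.89×10^-11 s is set by m, q, B alone.
Pitch = v∥·T = (1.07×10^5)(5.89×10^-11) = 6.31×10^-6 m.

pitch ≈ 6.31 µm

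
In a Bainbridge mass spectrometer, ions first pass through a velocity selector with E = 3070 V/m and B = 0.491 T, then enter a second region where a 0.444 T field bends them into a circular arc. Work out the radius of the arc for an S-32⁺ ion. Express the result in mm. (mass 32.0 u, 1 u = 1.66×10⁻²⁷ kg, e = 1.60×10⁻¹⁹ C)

r ≈ 4.68 mm

The selector passes v = E/B = 3070/0.491 = 6250 m/s.
In the deflection region, r = mv/(qB₂) = (5.31×10^-26)(6250) / [(1×1.60×10^-19)(0.444)] = 4.68×10^-3 m.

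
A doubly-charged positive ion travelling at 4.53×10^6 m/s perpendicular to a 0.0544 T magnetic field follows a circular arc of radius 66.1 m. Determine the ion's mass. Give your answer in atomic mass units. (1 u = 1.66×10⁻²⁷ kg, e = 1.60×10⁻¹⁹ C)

m ≈ 153 u

qvB = mv²/r ⇒ m = qBr/v.
m = (2×1.60×10^-19)(0.0544)(66.1) / (4.53×10^6) = 2.54×10^-25 kg = 153 u.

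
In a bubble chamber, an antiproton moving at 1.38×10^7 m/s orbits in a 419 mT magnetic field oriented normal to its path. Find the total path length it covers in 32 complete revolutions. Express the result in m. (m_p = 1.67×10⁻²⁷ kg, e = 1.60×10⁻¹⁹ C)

L ≈ 69.1 m

r = mv/(qB) = 0.344 m, so one revolution covers 2πr = 2.16 m.
In 32 revolutions: L = 32·2πr = 69.1 m.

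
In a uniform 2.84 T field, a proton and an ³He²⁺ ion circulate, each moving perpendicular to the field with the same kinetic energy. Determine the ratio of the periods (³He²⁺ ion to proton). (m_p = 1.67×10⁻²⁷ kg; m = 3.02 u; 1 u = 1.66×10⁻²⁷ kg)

T = 2πm/(qB) is independent of speed, so T₂/T₁ = (m₂/q₂)/(m₁/q₁).
T_{³He²⁺ ion}/T_{proton} = (5.01×10^-27/2e) / (1.67×10^-27/1e) = 1.50.

ratio ≈ 1.50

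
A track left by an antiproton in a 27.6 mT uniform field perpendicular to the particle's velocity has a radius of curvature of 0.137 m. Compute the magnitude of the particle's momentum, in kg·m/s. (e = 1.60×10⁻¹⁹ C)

Since qvB = mv²/r, the momentum p = mv = qBr.
p = (1×1.60×10^-19)(0.0276)(0.137) = 6.05×10^-22 kg·m/s.

p ≈ 6.05×10^-22 kg·m/s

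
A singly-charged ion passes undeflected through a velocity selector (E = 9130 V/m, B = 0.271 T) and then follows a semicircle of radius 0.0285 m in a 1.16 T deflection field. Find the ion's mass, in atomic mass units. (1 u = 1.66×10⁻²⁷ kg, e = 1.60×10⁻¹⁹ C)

v = E/B₁ = 3.37×10^4 m/s.
From r = mv/(qB₂), m = qB₂r/v = (1×1.60×10^-19)(1.16)(0.0285) / (3.37×10^4) = 1.57×10^-25 kg.
In atomic mass units: m = 1.57×10^-25 / 1.66×10^-27 = 94.6 u.

m ≈ 94.6 u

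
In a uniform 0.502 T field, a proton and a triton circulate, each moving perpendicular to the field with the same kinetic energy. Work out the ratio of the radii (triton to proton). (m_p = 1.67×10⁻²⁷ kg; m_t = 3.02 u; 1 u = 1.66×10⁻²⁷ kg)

r = √(2mK)/(qB) ⇒ at equal K, r ∝ √m/q.
r_{triton}/r_{proton} = 1.73.

ratio ≈ 1.73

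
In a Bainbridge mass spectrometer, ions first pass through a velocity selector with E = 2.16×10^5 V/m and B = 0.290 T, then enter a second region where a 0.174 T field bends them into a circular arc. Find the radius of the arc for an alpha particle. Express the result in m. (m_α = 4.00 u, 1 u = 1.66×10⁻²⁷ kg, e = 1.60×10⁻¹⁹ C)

The selector passes v = E/B = 2.16×10^5/0.290 = 7.45×10^5 m/s.
In the deflection region, r = mv/(qB₂) = (6.64×10^-27)(7.45×10^5) / [(2×1.60×10^-19)(0.174)] = 0.0888 m.

r ≈ 0.0888 m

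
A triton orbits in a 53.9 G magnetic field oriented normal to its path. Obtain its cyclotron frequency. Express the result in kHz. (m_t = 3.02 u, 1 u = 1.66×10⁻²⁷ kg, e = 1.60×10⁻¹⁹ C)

f ≈ 27.4 kHz

f = qB/(2πm) = (1×1.60×10^-19)(5.39×10^-3) / [2π(5.01×10^-27)] = 2.74×10^4 Hz.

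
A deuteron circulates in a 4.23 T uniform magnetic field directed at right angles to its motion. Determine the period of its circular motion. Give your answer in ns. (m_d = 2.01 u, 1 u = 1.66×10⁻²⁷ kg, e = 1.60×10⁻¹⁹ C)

T ≈ 31.0 ns

The cyclotron period is independent of speed: T = 2πm/(qB).
T = 2π(3.34×10^-27) / [(1×1.60×10^-19)(4.23)] = 3.10×10^-8 s.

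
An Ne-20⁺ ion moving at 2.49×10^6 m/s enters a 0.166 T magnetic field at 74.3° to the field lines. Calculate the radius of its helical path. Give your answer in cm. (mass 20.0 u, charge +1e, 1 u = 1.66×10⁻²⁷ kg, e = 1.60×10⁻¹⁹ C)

r ≈ 300 cm

Only the perpendicular component v⊥ = v sin74.3° = 2.40×10^6 m/s is bent by the field.
r = m v⊥ /(qB) = (3.32×10^-26)(2.40×10^6) / [(1×1.60×10^-19)(0.166)] = 3.00 m.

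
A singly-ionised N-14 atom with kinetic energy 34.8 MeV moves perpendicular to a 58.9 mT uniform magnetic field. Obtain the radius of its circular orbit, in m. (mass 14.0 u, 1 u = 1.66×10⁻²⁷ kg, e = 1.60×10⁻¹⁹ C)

Convert the energy: K = 34.8 MeV = 5.57×10^-12 J.
v = √(2K/m) = √(2·5.57×10^-12/2.32×10^-26) = 2.19×10^7 m/s.
r = mv/(qB) = (2.32×10^-26)(2.19×10^7) / [(1×1.60×10^-19)(0.0589)] = 54.0 m.

r ≈ 54.0 m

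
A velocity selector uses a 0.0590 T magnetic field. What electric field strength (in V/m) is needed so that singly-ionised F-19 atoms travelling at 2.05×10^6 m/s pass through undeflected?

E ≈ 1.21×10^5 V/m

qE = qvB ⇒ E = vB = (2.05×10^6)(0.0590) = 1.21×10^5 V/m.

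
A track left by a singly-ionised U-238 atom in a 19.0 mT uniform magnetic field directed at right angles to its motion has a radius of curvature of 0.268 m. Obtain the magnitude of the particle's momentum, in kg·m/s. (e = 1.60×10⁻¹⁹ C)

Since qvB = mv²/r, the momentum p = mv = qBr.
p = (1×1.60×10^-19)(0.0190)(0.268) = 8.15×10^-22 kg·m/s.

p ≈ 8.15×10^-22 kg·m/s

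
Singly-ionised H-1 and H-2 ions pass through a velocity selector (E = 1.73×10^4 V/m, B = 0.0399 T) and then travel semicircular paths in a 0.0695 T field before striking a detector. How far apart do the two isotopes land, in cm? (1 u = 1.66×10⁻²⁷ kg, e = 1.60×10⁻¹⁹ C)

Both emerge at v = E/B₁ = 4.34×10^5 m/s.
r = mv/(qB₂), so r₁ = 0.06473 m and r₂ = 0.1295 m, giving Δr = 0.0647 m.
After a semicircle each ion lands a diameter 2r from the entry slit, so the separation is 2Δr = 0.129 m.

Δd ≈ 12.9 cm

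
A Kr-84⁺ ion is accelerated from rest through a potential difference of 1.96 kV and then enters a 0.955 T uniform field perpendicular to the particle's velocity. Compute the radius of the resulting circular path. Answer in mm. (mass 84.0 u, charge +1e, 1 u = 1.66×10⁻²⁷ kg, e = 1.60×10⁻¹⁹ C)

The kinetic energy gained is K = qV = (1×1.60×10^-19)(1960) = 3.14×10^-16 J.
v = √(2K/m) = 6.71×10^4 m/s.
r = mv/(qB) = (1.39×10^-25)(6.71×10^4) / [(1×1.60×10^-19)(0.955)] = 0.0612 m.

r ≈ 61.2 mm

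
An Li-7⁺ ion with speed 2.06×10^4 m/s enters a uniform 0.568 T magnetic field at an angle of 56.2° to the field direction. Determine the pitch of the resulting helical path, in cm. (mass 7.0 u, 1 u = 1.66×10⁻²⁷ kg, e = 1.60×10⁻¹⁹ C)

The velocity component along B is v∥ = v cos56.2° = 1.15×10^4 m/s.
The cyclotron period T = 2πm/(qB) = 8.03×10^-7 s is set by m, q, B alone.
Pitch = v∥·T = (1.15×10^4)(8.03×10^-7) = 9.21×10^-3 m.

pitch ≈ 0.921 cm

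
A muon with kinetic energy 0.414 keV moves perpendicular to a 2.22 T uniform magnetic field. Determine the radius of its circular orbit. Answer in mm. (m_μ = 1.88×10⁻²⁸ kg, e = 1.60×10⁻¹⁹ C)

Convert the energy: K = 0.414 keV = 6.62×10^-17 J.
v = √(2K/m) = √(2·6.62×10^-17/1.88×10^-28) = 8.39×10^5 m/s.
r = mv/(qB) = (1.88×10^-28)(8.39×10^5) / [(1×1.60×10^-19)(2.22)] = 4.44×10^-4 m.

r ≈ 0.444 mm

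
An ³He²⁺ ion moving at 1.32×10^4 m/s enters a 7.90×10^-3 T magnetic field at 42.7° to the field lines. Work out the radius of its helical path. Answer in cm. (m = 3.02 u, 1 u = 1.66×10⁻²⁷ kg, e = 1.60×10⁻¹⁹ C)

r ≈ 1.78 cm

Only the perpendicular component v⊥ = v sin42.7° = 8950 m/s is bent by the field.
r = m v⊥ /(qB) = (5.01×10^-27)(8950) / [(2×1.60×10^-19)(7.90×10^-3)] = 0.0178 m.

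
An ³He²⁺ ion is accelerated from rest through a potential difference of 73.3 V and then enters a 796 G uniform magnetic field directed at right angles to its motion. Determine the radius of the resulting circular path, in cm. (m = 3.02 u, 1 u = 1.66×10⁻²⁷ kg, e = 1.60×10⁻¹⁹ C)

r ≈ 1.90 cm

The kinetic energy gained is K = qV = (2×1.60×10^-19)(73.3) = 2.35×10^-17 J.
v = √(2K/m) = 9.67×10^4 m/s.
r = mv/(qB) = (5.01×10^-27)(9.67×10^4) / [(2×1.60×10^-19)(0.0796)] = 0.0190 m.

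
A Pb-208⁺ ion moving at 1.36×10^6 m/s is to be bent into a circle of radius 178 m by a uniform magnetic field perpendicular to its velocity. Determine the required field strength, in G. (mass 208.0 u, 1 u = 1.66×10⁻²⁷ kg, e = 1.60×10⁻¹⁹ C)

qvB = mv²/r gives B = mv/(qr).
B = (3.45×10^-25)(1.36×10^6) / [(1×1.60×10^-19)(178)] = 0.0165 T.

B ≈ 165 G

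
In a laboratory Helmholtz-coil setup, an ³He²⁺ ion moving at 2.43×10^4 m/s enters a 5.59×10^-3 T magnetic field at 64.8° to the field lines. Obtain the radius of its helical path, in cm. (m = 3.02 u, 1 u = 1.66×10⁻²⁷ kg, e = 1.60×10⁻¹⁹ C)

Only the perpendicular component v⊥ = v sin64.8° = 2.20×10^4 m/s is bent by the field.
r = m v⊥ /(qB) = (5.01×10^-27)(2.20×10^4) / [(2×1.60×10^-19)(5.59×10^-3)] = 0.0616 m.

r ≈ 6.16 cm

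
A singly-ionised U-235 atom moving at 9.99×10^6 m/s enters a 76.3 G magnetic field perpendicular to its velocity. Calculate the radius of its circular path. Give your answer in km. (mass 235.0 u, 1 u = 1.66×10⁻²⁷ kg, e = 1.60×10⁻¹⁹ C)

The magnetic force provides the centripetal force: qvB = mv²/r, so r = mv/(qB).
r = (3.90×10^-25 kg)(9.99×10^6 m/s) / [(1×1.60×10^-19 C)(7.63×10^-3 T)] = 3190 m.

r ≈ 3.19 km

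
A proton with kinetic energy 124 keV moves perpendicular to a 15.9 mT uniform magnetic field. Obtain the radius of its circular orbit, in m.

Convert the energy: K = 124 keV = 1.98×10^-14 J.
v = √(2K/m) = √(2·1.98×10^-14/1.67×10^-27) = 4.87×10^6 m/s.
r = mv/(qB) = (1.67×10^-27)(4.87×10^6) / [(1×1.60×10^-19)(0.0159)] = 3.20 m.

r ≈ 3.20 m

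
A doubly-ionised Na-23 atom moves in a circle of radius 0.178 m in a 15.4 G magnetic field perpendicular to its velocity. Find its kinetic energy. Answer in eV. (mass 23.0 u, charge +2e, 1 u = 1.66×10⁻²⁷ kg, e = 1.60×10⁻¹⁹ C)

v = qBr/m = (2×1.60×10^-19)(1.54×10^-3)(0.178) / (3.82×10^-26) = 2300 m/s.
K = ½mv² = 0.5·(3.82×10^-26)·(2300)² = 1.01×10^-19 J = 0.630 eV.

K ≈ 0.630 eV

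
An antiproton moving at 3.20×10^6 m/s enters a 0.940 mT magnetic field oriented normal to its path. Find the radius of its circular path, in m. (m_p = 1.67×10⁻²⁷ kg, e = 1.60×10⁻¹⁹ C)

The magnetic force provides the centripetal force: qvB = mv²/r, so r = mv/(qB).
r = (1.67×10^-27 kg)(3.20×10^6 m/s) / [(1×1.60×10^-19 C)(9.40×10^-4 T)] = 35.5 m.

r ≈ 35.5 m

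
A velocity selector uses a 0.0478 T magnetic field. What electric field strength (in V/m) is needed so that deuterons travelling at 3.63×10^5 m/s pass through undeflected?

E ≈ 1.74×10^4 V/m

qE = qvB ⇒ E = vB = (3.63×10^5)(0.0478) = 1.74×10^4 V/m.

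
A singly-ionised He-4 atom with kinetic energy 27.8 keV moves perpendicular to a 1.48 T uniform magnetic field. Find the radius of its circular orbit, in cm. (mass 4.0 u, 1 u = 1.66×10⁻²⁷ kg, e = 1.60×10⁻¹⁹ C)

Convert the energy: K = 27.8 keV = 4.45×10^-15 J.
v = √(2K/m) = √(2·4.45×10^-15/6.64×10^-27) = 1.16×10^6 m/s.
r = mv/(qB) = (6.64×10^-27)(1.16×10^6) / [(1×1.60×10^-19)(1.48)] = 0.0325 m.

r ≈ 3.25 cm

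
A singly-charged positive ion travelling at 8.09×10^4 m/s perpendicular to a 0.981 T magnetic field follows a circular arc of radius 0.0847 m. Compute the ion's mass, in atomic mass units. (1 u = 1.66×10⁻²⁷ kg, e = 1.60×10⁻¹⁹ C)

m ≈ 99.0 u

qvB = mv²/r ⇒ m = qBr/v.
m = (1×1.60×10^-19)(0.981)(0.0847) / (8.09×10^4) = 1.64×10^-25 kg = 99.0 u.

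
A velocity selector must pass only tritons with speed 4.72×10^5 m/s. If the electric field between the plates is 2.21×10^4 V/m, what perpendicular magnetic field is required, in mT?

B ≈ 46.8 mT

qE = qvB ⇒ B = E/v = (2.21×10^4) / (4.72×10^5) = 0.0468 T.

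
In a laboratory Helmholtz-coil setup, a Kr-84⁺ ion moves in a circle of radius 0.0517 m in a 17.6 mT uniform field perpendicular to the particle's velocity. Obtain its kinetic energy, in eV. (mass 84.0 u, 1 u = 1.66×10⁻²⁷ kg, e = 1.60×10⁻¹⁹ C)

K ≈ 0.475 eV

v = qBr/m = (1×1.60×10^-19)(0.0176)(0.0517) / (1.39×10^-25) = 1040 m/s.
K = ½mv² = 0.5·(1.39×10^-25)·(1040)² = 7.60×10^-20 J = 0.475 eV.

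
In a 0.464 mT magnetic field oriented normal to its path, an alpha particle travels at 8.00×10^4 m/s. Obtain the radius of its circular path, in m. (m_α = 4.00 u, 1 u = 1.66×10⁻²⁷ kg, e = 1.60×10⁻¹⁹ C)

The magnetic force provides the centripetal force: qvB = mv²/r, so r = mv/(qB).
r = (6.64×10^-27 kg)(8.00×10^4 m/s) / [(2×1.60×10^-19 C)(4.64×10^-4 T)] = 3.58 m.

r ≈ 3.58 m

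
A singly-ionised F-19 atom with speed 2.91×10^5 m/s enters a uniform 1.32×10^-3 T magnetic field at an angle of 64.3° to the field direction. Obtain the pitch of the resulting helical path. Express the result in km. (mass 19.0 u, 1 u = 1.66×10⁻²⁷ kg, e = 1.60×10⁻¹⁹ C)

pitch ≈ 0.118 km

The velocity component along B is v∥ = v cos64.3° = 1.26×10^5 m/s.
The cyclotron period T = 2πm/(qB) = 9.38×10^-4 s is set by m, q, B alone.
Pitch = v∥·T = (1.26×10^5)(9.38×10^-4) = 118 m.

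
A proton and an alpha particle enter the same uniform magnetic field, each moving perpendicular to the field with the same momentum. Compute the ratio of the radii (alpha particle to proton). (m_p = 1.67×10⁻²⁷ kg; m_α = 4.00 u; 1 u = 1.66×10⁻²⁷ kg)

r = p/(qB) ⇒ at equal p, r ∝ 1/q.
r_{alpha particle}/r_{proton} = 0.500.

ratio ≈ 0.500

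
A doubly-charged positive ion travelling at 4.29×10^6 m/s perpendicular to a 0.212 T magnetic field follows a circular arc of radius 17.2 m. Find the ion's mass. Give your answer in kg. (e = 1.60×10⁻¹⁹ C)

qvB = mv²/r ⇒ m = qBr/v.
m = (2×1.60×10^-19)(0.212)(17.2) / (4.29×10^6) = 2.72×10^-25 kg.

m ≈ 2.72×10^-25 kg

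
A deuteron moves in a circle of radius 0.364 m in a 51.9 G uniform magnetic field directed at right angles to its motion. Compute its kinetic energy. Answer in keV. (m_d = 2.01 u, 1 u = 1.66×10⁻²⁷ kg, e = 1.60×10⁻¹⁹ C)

K ≈ 0.0856 keV

v = qBr/m = (1×1.60×10^-19)(5.19×10^-3)(0.364) / (3.34×10^-27) = 9.06×10^4 m/s.
K = ½mv² = 0.5·(3.34×10^-27)·(9.06×10^4)² = 1.37×10^-17 J = 0.0856 keV.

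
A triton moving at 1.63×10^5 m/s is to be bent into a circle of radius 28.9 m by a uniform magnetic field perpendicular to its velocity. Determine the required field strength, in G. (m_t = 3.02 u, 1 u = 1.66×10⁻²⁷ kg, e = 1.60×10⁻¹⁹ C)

B ≈ 1.77 G

qvB = mv²/r gives B = mv/(qr).
B = (5.01×10^-27)(1.63×10^5) / [(1×1.60×10^-19)(28.9)] = 1.77×10^-4 T.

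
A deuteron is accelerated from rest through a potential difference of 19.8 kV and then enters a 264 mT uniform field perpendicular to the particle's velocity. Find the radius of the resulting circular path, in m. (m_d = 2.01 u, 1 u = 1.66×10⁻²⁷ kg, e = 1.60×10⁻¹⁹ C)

The kinetic energy gained is K = qV = (1×1.60×10^-19)(1.98×10^4) = 3.17×10^-15 J.
v = √(2K/m) = 1.38×10^6 m/s.
r = mv/(qB) = (3.34×10^-27)(1.38×10^6) / [(1×1.60×10^-19)(0.264)] = 0.109 m.

r ≈ 0.109 m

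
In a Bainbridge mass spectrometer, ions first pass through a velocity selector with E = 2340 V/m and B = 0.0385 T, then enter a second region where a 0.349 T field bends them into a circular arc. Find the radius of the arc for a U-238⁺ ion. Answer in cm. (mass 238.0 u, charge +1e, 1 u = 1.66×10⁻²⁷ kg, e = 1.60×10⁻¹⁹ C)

The selector passes v = E/B = 2340/0.0385 = 6.08×10^4 m/s.
In the deflection region, r = mv/(qB₂) = (3.95×10^-25)(6.08×10^4) / [(1×1.60×10^-19)(0.349)] = 0.430 m.

r ≈ 43.0 cm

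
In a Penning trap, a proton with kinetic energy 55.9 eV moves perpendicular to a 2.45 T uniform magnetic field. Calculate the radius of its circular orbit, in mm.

r ≈ 0.441 mm

Convert the energy: K = 55.9 eV = 8.94×10^-18 J.
v = √(2K/m) = √(2·8.94×10^-18/1.67×10^-27) = 1.03×10^5 m/s.
r = mv/(qB) = (1.67×10^-27)(1.03×10^5) / [(1×1.60×10^-19)(2.45)] = 4.41×10^-4 m.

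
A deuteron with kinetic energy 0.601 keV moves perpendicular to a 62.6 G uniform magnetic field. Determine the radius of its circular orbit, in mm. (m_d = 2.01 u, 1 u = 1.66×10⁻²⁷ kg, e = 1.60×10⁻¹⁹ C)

r ≈ 800 mm

Convert the energy: K = 0.601 keV = 9.62×10^-17 J.
v = √(2K/m) = √(2·9.62×10^-17/3.34×10^-27) = 2.40×10^5 m/s.
r = mv/(qB) = (3.34×10^-27)(2.40×10^5) / [(1×1.60×10^-19)(6.26×10^-3)] = 0.800 m.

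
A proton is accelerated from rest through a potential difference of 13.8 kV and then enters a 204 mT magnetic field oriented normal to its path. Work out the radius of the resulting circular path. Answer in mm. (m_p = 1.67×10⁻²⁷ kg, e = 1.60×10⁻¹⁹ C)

The kinetic energy gained is K = qV = (1×1.60×10^-19)(1.38×10^4) = 2.21×10^-15 J.
v = √(2K/m) = 1.63×10^6 m/s.
r = mv/(qB) = (1.67×10^-27)(1.63×10^6) / [(1×1.60×10^-19)(0.204)] = 0.0832 m.

r ≈ 83.2 mm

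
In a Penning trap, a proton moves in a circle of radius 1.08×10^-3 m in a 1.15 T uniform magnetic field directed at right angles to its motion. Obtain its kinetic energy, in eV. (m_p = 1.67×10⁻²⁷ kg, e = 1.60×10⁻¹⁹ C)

v = qBr/m = (1×1.60×10^-19)(1.15)(1.08×10^-3) / (1.67×10^-27) = 1.19×10^5 m/s.
K = ½mv² = 0.5·(1.67×10^-27)·(1.19×10^5)² = 1.18×10^-17 J = 73.9 eV.

K ≈ 73.9 eV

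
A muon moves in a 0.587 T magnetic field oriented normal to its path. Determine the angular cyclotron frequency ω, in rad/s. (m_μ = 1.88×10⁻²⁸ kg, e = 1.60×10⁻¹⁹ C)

ω ≈ 5.00×10^8 rad/s

ω = qB/m = (1×1.60×10^-19)(0.587) / (1.88×10^-28) = 5.00×10^8 rad/s.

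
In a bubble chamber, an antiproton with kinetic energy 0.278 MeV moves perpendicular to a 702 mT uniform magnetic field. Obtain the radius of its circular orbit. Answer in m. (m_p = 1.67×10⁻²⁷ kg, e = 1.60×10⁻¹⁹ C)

Convert the energy: K = 0.278 MeV = 4.45×10^-14 J.
v = √(2K/m) = √(2·4.45×10^-14/1.67×10^-27) = 7.30×10^6 m/s.
r = mv/(qB) = (1.67×10^-27)(7.30×10^6) / [(1×1.60×10^-19)(0.702)] = 0.109 m.

r ≈ 0.109 m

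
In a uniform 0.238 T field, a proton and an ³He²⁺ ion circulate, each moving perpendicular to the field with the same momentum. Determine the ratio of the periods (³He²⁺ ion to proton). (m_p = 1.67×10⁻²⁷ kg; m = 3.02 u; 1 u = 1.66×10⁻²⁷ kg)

ratio ≈ 1.50

T = 2πm/(qB) is independent of speed, so T₂/T₁ = (m₂/q₂)/(m₁/q₁).
T_{³He²⁺ ion}/T_{proton} = (5.01×10^-27/2e) / (1.67×10^-27/1e) = 1.50.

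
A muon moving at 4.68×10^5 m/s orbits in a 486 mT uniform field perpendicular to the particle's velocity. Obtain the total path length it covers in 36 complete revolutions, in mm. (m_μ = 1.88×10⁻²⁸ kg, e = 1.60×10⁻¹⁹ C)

r = mv/(qB) = 1.13×10^-3 m, so one revolution covers 2πr = 7.11×10^-3 m.
In 36 revolutions: L = 36·2πr = 0.256 m.

L ≈ 256 mm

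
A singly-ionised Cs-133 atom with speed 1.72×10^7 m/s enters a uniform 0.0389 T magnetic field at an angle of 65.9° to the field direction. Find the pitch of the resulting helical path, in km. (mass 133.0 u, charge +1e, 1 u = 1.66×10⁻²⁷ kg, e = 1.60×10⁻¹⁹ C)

pitch ≈ 1.57 km

The velocity component along B is v∥ = v cos65.9° = 7.02×10^6 m/s.
The cyclotron period T = 2πm/(qB) = 2.23×10^-4 s is set by m, q, B alone.
Pitch = v∥·T = (7.02×10^6)(2.23×10^-4) = 1570 m.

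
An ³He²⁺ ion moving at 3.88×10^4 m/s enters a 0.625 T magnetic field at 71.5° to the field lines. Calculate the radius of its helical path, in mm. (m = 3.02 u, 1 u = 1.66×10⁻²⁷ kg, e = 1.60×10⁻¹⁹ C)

r ≈ 0.922 mm

Only the perpendicular component v⊥ = v sin71.5° = 3.68×10^4 m/s is bent by the field.
r = m v⊥ /(qB) = (5.01×10^-27)(3.68×10^4) / [(2×1.60×10^-19)(0.625)] = 9.22×10^-4 m.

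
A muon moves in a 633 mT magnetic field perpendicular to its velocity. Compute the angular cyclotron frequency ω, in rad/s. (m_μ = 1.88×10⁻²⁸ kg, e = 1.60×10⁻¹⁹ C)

ω ≈ 5.39×10^8 rad/s

ω = qB/m = (1×1.60×10^-19)(0.633) / (1.88×10^-28) = 5.39×10^8 rad/s.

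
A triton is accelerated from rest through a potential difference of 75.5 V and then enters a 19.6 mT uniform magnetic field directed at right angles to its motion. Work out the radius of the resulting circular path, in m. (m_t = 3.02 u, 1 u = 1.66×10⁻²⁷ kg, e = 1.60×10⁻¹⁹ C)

The kinetic energy gained is K = qV = (1×1.60×10^-19)(75.5) = 1.21×10^-17 J.
v = √(2K/m) = 6.94×10^4 m/s.
r = mv/(qB) = (5.01×10^-27)(6.94×10^4) / [(1×1.60×10^-19)(0.0196)] = 0.111 m.

r ≈ 0.111 m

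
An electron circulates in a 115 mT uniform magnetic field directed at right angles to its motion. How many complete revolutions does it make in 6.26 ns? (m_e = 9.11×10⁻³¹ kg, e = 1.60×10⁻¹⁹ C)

N = 20

T = 2πm/(qB) = 2π(9.11×10^-31) / [(1×1.60×10^-19)(0.115)] = 3.1109×10^-10 s.
N = t/T = 6.26×10^-9 / 3.1109×10^-10 ≈ 20.12, so 20 complete revolutions.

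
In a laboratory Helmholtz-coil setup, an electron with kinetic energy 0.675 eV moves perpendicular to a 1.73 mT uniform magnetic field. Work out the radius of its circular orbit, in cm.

r ≈ 0.160 cm

Convert the energy: K = 0.675 eV = 1.08×10^-19 J.
v = √(2K/m) = √(2·1.08×10^-19/9.11×10^-31) = 4.87×10^5 m/s.
r = mv/(qB) = (9.11×10^-31)(4.87×10^5) / [(1×1.60×10^-19)(1.73×10^-3)] = 1.60×10^-3 m.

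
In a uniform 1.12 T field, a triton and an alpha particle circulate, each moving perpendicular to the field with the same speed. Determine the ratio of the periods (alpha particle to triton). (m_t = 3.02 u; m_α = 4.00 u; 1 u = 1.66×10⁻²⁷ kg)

ratio ≈ 0.662

T = 2πm/(qB) is independent of speed, so T₂/T₁ = (m₂/q₂)/(m₁/q₁).
T_{alpha particle}/T_{triton} = (6.64×10^-27/2e) / (5.01×10^-27/1e) = 0.662.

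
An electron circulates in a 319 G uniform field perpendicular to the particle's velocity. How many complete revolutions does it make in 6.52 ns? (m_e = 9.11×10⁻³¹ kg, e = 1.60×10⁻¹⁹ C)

N = 5

T = 2πm/(qB) = 2π(9.11×10^-31) / [(1×1.60×10^-19)(0.0319)] = 1.1215×10^-9 s.
N = t/T = 6.52×10^-9 / 1.1215×10^-9 ≈ 5.81, so 5 complete revolutions.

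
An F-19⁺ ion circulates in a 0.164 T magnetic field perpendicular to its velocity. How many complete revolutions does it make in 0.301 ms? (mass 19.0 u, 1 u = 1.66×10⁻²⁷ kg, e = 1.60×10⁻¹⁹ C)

T = 2πm/(qB) = 2π(3.154×10^-26) / [(1×1.60×10^-19)(0.164)] = 7.5523×10^-6 s.
N = t/T = 3.01×10^-4 / 7.5523×10^-6 ≈ 39.86, so 39 complete revolutions.

N = 39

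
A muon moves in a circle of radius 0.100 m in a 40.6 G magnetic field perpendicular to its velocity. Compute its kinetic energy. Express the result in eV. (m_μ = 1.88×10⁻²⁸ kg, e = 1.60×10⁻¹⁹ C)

K ≈ 70.1 eV

v = qBr/m = (1×1.60×10^-19)(4.06×10^-3)(0.100) / (1.88×10^-28) = 3.46×10^5 m/s.
K = ½mv² = 0.5·(1.88×10^-28)·(3.46×10^5)² = 1.12×10^-17 J = 70.1 eV.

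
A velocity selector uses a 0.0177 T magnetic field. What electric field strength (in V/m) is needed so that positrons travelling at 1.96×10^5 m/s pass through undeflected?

qE = qvB ⇒ E = vB = (1.96×10^5)(0.0177) = 3470 V/m.

E ≈ 3470 V/m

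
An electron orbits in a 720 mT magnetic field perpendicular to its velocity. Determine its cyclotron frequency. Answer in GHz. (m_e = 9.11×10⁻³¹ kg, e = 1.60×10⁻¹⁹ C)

f ≈ 20.1 GHz

f = qB/(2πm) = (1×1.60×10^-19)(0.720) / [2π(9.11×10^-31)] = 2.01×10^10 Hz.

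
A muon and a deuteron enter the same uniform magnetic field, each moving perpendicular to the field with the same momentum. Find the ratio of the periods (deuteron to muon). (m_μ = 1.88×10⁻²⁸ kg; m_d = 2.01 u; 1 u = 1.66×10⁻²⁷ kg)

ratio ≈ 17.7

T = 2πm/(qB) is independent of speed, so T₂/T₁ = (m₂/q₂)/(m₁/q₁).
T_{deuteron}/T_{muon} = (3.34×10^-27/1e) / (1.88×10^-28/1e) = 17.7.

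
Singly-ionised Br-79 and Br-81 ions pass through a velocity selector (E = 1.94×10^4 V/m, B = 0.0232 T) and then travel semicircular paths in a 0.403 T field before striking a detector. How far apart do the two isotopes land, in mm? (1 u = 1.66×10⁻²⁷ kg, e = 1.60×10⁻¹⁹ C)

Δd ≈ 86.1 mm

Both emerge at v = E/B₁ = 8.36×10^5 m/s.
r = mv/(qB₂), so r₁ = 1.7007 m and r₂ = 1.7437 m, giving Δr = 0.0431 m.
After a semicircle each ion lands a diameter 2r from the entry slit, so the separation is 2Δr = 0.0861 m.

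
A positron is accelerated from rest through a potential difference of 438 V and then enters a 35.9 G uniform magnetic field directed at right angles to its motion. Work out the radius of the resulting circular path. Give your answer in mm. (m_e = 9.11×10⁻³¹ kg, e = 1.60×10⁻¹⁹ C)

r ≈ 19.7 mm

The kinetic energy gained is K = qV = (1×1.60×10^-19)(438) = 7.01×10^-17 J.
v = √(2K/m) = 1.24×10^7 m/s.
r = mv/(qB) = (9.11×10^-31)(1.24×10^7) / [(1×1.60×10^-19)(3.59×10^-3)] = 0.0197 m.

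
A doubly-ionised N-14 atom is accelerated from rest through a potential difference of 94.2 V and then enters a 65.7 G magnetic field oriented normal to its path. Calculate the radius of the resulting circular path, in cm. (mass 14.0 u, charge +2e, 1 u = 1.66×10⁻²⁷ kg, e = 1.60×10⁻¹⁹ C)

The kinetic energy gained is K = qV = (2×1.60×10^-19)(94.2) = 3.01×10^-17 J.
v = √(2K/m) = 5.09×10^4 m/s.
r = mv/(qB) = (2.32×10^-26)(5.09×10^4) / [(2×1.60×10^-19)(6.57×10^-3)] = 0.563 m.

r ≈ 56.3 cm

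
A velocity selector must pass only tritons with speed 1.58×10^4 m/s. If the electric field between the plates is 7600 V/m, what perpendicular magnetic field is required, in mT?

B ≈ 481 mT

qE = qvB ⇒ B = E/v = (7600) / (1.58×10^4) = 0.481 T.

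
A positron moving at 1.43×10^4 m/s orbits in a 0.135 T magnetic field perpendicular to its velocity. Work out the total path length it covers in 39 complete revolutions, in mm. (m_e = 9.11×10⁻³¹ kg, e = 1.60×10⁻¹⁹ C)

r = mv/(qB) = 6.03×10^-7 m, so one revolution covers 2πr = 3.79×10^-6 m.
In 39 revolutions: L = 39·2πr = 1.48×10^-4 m.

L ≈ 0.148 mm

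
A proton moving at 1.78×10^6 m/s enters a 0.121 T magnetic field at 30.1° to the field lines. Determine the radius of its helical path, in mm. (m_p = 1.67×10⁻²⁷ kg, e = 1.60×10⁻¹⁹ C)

r ≈ 77.0 mm

Only the perpendicular component v⊥ = v sin30.1° = 8.93×10^5 m/s is bent by the field.
r = m v⊥ /(qB) = (1.67×10^-27)(8.93×10^5) / [(1×1.60×10^-19)(0.121)] = 0.0770 m.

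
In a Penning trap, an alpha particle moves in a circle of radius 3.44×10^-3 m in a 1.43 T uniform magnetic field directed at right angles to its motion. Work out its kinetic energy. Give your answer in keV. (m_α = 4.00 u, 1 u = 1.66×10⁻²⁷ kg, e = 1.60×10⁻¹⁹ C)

K ≈ 1.17 keV

v = qBr/m = (2×1.60×10^-19)(1.43)(3.44×10^-3) / (6.64×10^-27) = 2.37×10^5 m/s.
K = ½mv² = 0.5·(6.64×10^-27)·(2.37×10^5)² = 1.87×10^-16 J = 1.17 keV.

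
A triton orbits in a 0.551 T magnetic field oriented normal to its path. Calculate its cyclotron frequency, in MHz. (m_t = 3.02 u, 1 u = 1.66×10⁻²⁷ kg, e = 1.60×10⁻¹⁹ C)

f = qB/(2πm) = (1×1.60×10^-19)(0.551) / [2π(5.01×10^-27)] = 2.80×10^6 Hz.

f ≈ 2.80 MHz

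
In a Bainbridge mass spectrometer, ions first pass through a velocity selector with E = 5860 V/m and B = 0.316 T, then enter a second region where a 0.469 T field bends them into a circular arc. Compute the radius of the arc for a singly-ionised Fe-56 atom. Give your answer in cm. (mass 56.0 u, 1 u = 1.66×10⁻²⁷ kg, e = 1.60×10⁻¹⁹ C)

The selector passes v = E/B = 5860/0.316 = 1.85×10^4 m/s.
In the deflection region, r = mv/(qB₂) = (9.30×10^-26)(1.85×10^4) / [(1×1.60×10^-19)(0.469)] = 0.0230 m.

r ≈ 2.30 cm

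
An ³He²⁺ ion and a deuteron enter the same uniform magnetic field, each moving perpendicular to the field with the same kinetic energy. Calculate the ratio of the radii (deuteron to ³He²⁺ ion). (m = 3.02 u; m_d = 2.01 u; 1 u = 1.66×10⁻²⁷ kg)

ratio ≈ 1.63

r = √(2mK)/(qB) ⇒ at equal K, r ∝ √m/q.
r_{deuteron}/r_{³He²⁺ ion} = 1.63.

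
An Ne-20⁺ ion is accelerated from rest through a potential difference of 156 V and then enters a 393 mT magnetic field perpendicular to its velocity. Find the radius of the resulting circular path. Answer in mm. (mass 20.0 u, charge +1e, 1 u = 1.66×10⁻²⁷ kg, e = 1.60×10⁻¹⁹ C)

r ≈ 20.5 mm

The kinetic energy gained is K = qV = (1×1.60×10^-19)(156) = 2.50×10^-17 J.
v = √(2K/m) = 3.88×10^4 m/s.
r = mv/(qB) = (3.32×10^-26)(3.88×10^4) / [(1×1.60×10^-19)(0.393)] = 0.0205 m.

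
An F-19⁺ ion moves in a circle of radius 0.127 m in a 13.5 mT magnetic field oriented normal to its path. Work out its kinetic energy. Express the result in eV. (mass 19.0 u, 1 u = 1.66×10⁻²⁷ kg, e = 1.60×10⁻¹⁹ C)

K ≈ 7.46 eV

v = qBr/m = (1×1.60×10^-19)(0.0135)(0.127) / (3.15×10^-26) = 8700 m/s.
K = ½mv² = 0.5·(3.15×10^-26)·(8700)² = 1.19×10^-18 J = 7.46 eV.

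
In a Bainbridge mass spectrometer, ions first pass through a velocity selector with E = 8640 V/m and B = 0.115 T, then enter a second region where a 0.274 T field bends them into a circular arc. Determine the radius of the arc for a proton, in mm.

The selector passes v = E/B = 8640/0.115 = 7.51×10^4 m/s.
In the deflection region, r = mv/(qB₂) = (1.67×10^-27)(7.51×10^4) / [(1×1.60×10^-19)(0.274)] = 2.86×10^-3 m.

r ≈ 2.86 mm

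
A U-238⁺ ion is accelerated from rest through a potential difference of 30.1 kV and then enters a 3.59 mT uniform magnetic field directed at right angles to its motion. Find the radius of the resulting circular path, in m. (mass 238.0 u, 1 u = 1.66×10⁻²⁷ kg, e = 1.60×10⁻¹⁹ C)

r ≈ 107 m

The kinetic energy gained is K = qV = (1×1.60×10^-19)(3.01×10^4) = 4.82×10^-15 J.
v = √(2K/m) = 1.56×10^5 m/s.
r = mv/(qB) = (3.95×10^-25)(1.56×10^5) / [(1×1.60×10^-19)(3.59×10^-3)] = 107 m.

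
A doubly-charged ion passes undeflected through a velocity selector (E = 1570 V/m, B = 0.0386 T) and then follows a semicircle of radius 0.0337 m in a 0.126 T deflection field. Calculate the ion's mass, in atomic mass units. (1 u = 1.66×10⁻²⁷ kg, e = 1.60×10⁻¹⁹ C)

v = E/B₁ = 4.07×10^4 m/s.
From r = mv/(qB₂), m = qB₂r/v = (2×1.60×10^-19)(0.126)(0.0337) / (4.07×10^4) = 3.34×10^-26 kg.
In atomic mass units: m = 3.34×10^-26 / 1.66×10^-27 = 20.1 u.

m ≈ 20.1 u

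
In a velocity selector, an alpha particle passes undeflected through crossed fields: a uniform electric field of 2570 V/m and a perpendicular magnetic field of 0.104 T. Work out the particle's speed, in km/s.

For zero net force, qE = qvB, so v = E/B.
v = (2570) / (0.104) = 2.47×10^4 m/s.

v ≈ 24.7 km/s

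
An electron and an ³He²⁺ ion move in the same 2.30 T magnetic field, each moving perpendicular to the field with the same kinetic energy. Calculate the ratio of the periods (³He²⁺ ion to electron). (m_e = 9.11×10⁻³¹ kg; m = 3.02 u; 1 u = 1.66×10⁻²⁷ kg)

ratio ≈ 2750

T = 2πm/(qB) is independent of speed, so T₂/T₁ = (m₂/q₂)/(m₁/q₁).
T_{³He²⁺ ion}/T_{electron} = (5.01×10^-27/2e) / (9.11×10^-31/1e) = 2750.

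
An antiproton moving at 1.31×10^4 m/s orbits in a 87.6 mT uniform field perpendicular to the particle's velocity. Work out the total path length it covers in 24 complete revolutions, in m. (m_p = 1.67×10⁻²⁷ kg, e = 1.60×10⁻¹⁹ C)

L ≈ 0.235 m

r = mv/(qB) = 1.56×10^-3 m, so one revolution covers 2πr = 9.81×10^-3 m.
In 24 revolutions: L = 24·2πr = 0.235 m.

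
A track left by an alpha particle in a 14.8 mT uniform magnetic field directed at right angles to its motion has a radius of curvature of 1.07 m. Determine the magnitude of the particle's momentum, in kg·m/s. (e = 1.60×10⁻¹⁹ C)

p ≈ 5.07×10^-21 kg·m/s

Since qvB = mv²/r, the momentum p = mv = qBr.
p = (2×1.60×10^-19)(0.0148)(1.07) = 5.07×10^-21 kg·m/s.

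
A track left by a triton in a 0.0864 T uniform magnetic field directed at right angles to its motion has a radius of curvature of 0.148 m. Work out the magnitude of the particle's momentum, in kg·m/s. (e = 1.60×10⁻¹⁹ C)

Since qvB = mv²/r, the momentum p = mv = qBr.
p = (1×1.60×10^-19)(0.0864)(0.148) = 2.05×10^-21 kg·m/s.

p ≈ 2.05×10^-21 kg·m/s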